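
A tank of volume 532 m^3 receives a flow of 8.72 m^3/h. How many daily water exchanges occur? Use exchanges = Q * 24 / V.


Daily flow volume = 8.72 m^3/h * 24 h = 209.28 m^3/day
Exchanges = daily flow / tank volume = 209.28 / 532 = 0.393383 exchanges/day

0.393383 exchanges/day


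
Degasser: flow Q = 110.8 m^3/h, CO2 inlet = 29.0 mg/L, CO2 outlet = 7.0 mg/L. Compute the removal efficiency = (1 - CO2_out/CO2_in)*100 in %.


CO2_out / CO2_in = 7.0 / 29.0 = 0.24137931
Fraction remaining = 0.24137931
efficiency = (1 - 0.24137931) * 100 = 75.8621 %

75.8621 %


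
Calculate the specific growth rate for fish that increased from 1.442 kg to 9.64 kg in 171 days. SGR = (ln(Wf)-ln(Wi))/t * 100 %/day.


ln(W_f) = ln(9.64) = 2.2659211
ln(W_i) = ln(1.442) = 0.36603104
ln(W_f) - ln(W_i) = 2.2659211 - 0.36603104 = 1.8998901
SGR = 1.8998901 / 171 * 100 = 1.11105 %/day

1.11105 %/day


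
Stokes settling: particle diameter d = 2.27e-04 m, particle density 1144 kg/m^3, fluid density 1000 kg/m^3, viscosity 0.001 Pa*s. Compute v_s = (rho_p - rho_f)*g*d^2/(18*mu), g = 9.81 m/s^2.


Density difference: rho_p - rho_f = 1144 - 1000 = 144 kg/m^3
d^2 = (2.27e-04)^2 = 5.1529e-08 m^2
Numerator = (rho_p - rho_f) * g * d^2 = 144 * 9.81 * 5.1529e-08 = 7.2791927e-05
Denominator = 18 * mu = 18 * 0.001 = 0.018
v_s = 7.2791927e-05 / 0.018 = 0.004044 m/s
Check: Re = rho_f * v_s * d / mu = 1000 * 0.004044 * 2.27e-04 / 0.001 = 0.918 < 1, so Stokes' law applies.

0.004044 m/s


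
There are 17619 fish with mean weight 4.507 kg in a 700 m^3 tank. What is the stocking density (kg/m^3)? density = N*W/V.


Total biomass = 17619 fish * 4.507 kg = 79408.833 kg
Density = total biomass / volume = 79408.833 / 700 = 113.441 kg/m^3

113.441 kg/m^3


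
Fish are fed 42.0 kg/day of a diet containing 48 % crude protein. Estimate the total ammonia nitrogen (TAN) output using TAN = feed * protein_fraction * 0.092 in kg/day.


Protein in feed = 42.0 * 48/100 = 20.16 kg/day
TAN = protein * 0.092 = 20.16 * 0.092 = 1.85472 kg/day

1.85472 kg/day


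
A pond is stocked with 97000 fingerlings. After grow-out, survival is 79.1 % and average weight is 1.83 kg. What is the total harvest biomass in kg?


Survivors = 97000 * 79.1/100 = 76727 fish
Harvest biomass = survivors * W_f = 76727 * 1.83 = 140410.41 kg

140410.41 kg


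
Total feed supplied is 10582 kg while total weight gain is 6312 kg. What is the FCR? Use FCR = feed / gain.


FCR = feed consumed / weight gained
FCR = 10582 kg / 6312 kg = 1.67649

1.67649


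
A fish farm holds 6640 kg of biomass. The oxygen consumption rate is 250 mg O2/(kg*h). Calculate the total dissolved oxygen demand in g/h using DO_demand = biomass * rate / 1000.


Total O2 consumption (mg/h) = 6640 kg * 250 mg/(kg*h) = 1660000 mg/h
Convert to g/h: 1660000 / 1000 = 1660 g/h

1660 g/h


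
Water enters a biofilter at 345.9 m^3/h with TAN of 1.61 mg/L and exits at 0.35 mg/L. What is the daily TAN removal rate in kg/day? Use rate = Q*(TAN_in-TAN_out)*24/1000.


Concentration drop: TAN_in - TAN_out = 1.61 - 0.35 = 1.26 mg/L
Hourly TAN removed = Q * dTAN = 345.9 m^3/h * 1.26 mg/L = 435.834 g/h  (m^3/h * mg/L = g/h)
Daily TAN removed = 435.834 * 24 = 10460.016 g/day
Convert to kg/day: 10460.016 / 1000 = 10.460016 kg/day

10.460016 kg/day


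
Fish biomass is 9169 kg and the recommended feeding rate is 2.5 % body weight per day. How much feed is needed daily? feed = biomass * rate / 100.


Feeding rate fraction = 2.5% / 100 = 0.025
Daily feed = 9169 kg * 0.025 = 229.225 kg/day

229.225 kg/day


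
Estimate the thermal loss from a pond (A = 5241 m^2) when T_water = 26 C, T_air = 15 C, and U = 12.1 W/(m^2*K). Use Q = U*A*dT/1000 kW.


Temperature difference dT = 26 - 15 = 11 K
Heat loss (W) = U * A * dT = 12.1 * 5241 * 11 = 697577.1 W
Convert to kW: 697577.1 / 1000 = 697.5771 kW

697.5771 kW


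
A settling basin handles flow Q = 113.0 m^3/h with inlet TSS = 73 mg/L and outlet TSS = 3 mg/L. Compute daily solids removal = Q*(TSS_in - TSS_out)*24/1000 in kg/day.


Concentration drop: TSS_in - TSS_out = 73 - 3 = 70 mg/L
Hourly solids removed = Q * dTSS = 113.0 m^3/h * 70 mg/L = 7910 g/h  (m^3/h * mg/L = g/h)
Daily solids removed = 7910 * 24 = 189840 g/day
Convert g to kg: 189840 / 1000 = 189.84 kg/day

189.84 kg/day


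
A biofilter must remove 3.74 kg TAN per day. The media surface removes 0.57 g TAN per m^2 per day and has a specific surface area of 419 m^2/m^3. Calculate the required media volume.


A = 3.74*1000 / 0.57 = 6561.4035 m^2
V = 6561.4035 / 419 = 15.6597

15.6597 m^3


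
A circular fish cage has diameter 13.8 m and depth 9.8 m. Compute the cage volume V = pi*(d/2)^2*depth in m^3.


r = d/2 = 13.8/2 = 6.9 m
Base area = pi*r^2 = pi*6.9^2 = 149.57123 m^2
Volume = 149.57123 * 9.8 = 1465.8 m^3

1465.8 m^3


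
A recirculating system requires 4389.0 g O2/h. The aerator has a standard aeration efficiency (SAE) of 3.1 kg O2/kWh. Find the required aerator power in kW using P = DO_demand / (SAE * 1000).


SAE in g O2/kWh = 3.1 * 1000 = 3100 g/kWh
P = DO_demand / SAE_g = 4389.0 / 3100 = 1.41581 kW

1.41581 kW


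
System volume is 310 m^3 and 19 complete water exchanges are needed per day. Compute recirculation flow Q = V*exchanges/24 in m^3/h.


Daily recirculation volume = 310 m^3 * 19 = 5890 m^3/day
Flow rate Q = daily volume / 24 h = 5890 / 24 = 245.417 m^3/h

245.417 m^3/h


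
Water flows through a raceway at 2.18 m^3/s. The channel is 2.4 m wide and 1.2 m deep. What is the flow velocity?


Cross-sectional area = W * d = 2.4 * 1.2 = 2.88 m^2
Velocity = Q / A = 2.18 / 2.88 = 0.756944 m/s

0.756944 m/s


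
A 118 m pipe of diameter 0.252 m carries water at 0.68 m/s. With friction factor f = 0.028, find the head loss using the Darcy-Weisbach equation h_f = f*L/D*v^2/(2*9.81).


v^2 = 0.68^2 = 0.4624 m^2/s^2
L/D = 118/0.252 = 468.25397
h_f = f*(L/D)*v^2/(2g) = 0.028 * 468.25397 * 0.4624 / 19.62 = 0.309 m

0.309 m


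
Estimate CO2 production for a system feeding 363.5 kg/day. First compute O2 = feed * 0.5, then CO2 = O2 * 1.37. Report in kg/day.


O2 = 363.5 * 0.5 = 181.75
CO2 = 181.75 * 1.37 = 248.9975

248.9975 kg/day


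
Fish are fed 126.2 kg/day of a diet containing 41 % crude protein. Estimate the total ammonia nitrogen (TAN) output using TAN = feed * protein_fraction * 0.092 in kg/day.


Protein in feed = 126.2 * 41/100 = 51.742 kg/day
TAN = protein * 0.092 = 51.742 * 0.092 = 4.760264 kg/day

4.760264 kg/day


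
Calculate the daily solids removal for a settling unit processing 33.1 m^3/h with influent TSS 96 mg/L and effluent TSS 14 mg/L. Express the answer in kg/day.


Concentration drop: TSS_in - TSS_out = 96 - 14 = 82 mg/L
Hourly solids removed = Q * dTSS = 33.1 m^3/h * 82 mg/L = 2714.2 g/h  (m^3/h * mg/L = g/h)
Daily solids removed = 2714.2 * 24 = 65140.8 g/day
Convert g to kg: 65140.8 / 1000 = 65.1408 kg/day

65.1408 kg/day


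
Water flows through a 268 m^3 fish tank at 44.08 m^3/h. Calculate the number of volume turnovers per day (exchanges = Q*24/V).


Daily flow volume = 44.08 m^3/h * 24 h = 1057.92 m^3/day
Exchanges = daily flow / tank volume = 1057.92 / 268 = 3.94746 exchanges/day

3.94746 exchanges/day


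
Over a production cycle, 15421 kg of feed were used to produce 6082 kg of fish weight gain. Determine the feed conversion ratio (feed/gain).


FCR = feed consumed / weight gained
FCR = 15421 kg / 6082 kg = 2.53551

2.53551


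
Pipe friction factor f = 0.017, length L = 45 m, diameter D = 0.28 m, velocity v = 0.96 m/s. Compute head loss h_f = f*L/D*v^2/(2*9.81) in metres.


v^2 = 0.96^2 = 0.9216 m^2/s^2
L/D = 45/0.28 = 160.71429
h_f = f*(L/D)*v^2/(2g) = 0.017 * 160.71429 * 0.9216 / 19.62 = 0.128336 m

0.128336 m


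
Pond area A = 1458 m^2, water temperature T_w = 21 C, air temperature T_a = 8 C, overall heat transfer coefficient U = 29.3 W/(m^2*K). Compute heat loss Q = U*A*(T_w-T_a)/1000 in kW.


Temperature difference dT = 21 - 8 = 13 K
Heat loss (W) = U * A * dT = 29.3 * 1458 * 13 = 555352.2 W
Convert to kW: 555352.2 / 1000 = 555.3522 kW

555.3522 kW


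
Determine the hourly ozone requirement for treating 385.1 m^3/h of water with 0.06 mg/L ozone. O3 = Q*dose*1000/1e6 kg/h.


O3 demand (mg/h) = Q * dose * 1000 = 385.1 * 0.06 * 1000 = 23106 mg/h
Convert mg to kg: 23106 / 1e6 = 0.023106 kg/h

0.023106 kg/h


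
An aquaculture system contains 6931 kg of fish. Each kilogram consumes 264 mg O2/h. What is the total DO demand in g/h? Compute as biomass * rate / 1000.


Total O2 consumption (mg/h) = 6931 kg * 264 mg/(kg*h) = 1829784 mg/h
Convert to g/h: 1829784 / 1000 = 1829.784 g/h

1829.784 g/h


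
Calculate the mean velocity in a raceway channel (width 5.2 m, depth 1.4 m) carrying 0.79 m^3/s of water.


Cross-sectional area = W * d = 5.2 * 1.4 = 7.28 m^2
Velocity = Q / A = 0.79 / 7.28 = 0.108516 m/s

0.108516 m/s


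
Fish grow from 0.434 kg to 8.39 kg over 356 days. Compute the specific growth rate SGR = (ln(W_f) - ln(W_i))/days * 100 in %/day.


ln(W_f) = ln(8.39) = 2.1270405
ln(W_i) = ln(0.434) = -0.83471074
ln(W_f) - ln(W_i) = 2.1270405 - -0.83471074 = 2.9617512
SGR = 2.9617512 / 356 * 100 = 0.831953 %/day

0.831953 %/day


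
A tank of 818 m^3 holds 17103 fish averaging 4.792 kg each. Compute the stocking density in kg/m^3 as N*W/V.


Total biomass = 17103 fish * 4.792 kg = 81957.576 kg
Density = total biomass / volume = 81957.576 / 818 = 100.193 kg/m^3

100.193 kg/m^3


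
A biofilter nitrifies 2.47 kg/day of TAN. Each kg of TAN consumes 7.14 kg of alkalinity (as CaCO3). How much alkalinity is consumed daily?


Alkalinity factor: 7.14 kg CaCO3 consumed per kg TAN nitrified
alk = 2.47 kg TAN * 7.14 = 17.6358 kg CaCO3/day

17.6358 kg CaCO3/day


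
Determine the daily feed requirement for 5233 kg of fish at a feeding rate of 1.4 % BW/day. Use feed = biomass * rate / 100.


Feeding rate fraction = 1.4% / 100 = 0.014
Daily feed = 5233 kg * 0.014 = 73.262 kg/day

73.262 kg/day


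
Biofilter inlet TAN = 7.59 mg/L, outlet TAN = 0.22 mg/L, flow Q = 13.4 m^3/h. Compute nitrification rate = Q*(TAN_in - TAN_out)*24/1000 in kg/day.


Concentration drop: TAN_in - TAN_out = 7.59 - 0.22 = 7.37 mg/L
Hourly TAN removed = Q * dTAN = 13.4 m^3/h * 7.37 mg/L = 98.758 g/h  (m^3/h * mg/L = g/h)
Daily TAN removed = 98.758 * 24 = 2370.192 g/day
Convert to kg/day: 2370.192 / 1000 = 2.370192 kg/day

2.370192 kg/day


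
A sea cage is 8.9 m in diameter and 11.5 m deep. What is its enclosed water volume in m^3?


r = d/2 = 8.9/2 = 4.45 m
Base area = pi*r^2 = pi*4.45^2 = 62.211389 m^2
Volume = 62.211389 * 11.5 = 715.431 m^3

715.431 m^3


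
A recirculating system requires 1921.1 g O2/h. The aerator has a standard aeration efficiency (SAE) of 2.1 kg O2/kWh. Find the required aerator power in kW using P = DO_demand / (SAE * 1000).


SAE in g O2/kWh = 2.1 * 1000 = 2100 g/kWh
P = DO_demand / SAE_g = 1921.1 / 2100 = 0.91481 kW

0.91481 kW


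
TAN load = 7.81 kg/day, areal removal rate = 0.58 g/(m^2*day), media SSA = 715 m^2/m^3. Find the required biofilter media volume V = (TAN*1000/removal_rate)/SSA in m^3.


A = 7.81*1000 / 0.58 = 13465.517 m^2
V = 13465.517 / 715 = 18.8329

18.8329 m^3


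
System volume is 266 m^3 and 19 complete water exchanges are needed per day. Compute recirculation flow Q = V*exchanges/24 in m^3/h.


Daily recirculation volume = 266 m^3 * 19 = 5054 m^3/day
Flow rate Q = daily volume / 24 h = 5054 / 24 = 210.583 m^3/h

210.583 m^3/h


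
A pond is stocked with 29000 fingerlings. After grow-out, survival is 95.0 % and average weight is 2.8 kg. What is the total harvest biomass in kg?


Survivors = 29000 * 95.0/100 = 27550 fish
Harvest biomass = survivors * W_f = 27550 * 2.8 = 77140 kg

77140 kg


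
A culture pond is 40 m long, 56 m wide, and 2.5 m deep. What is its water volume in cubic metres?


Base area = L * W = 40 * 56 = 2240 m^2
Volume = area * depth = 2240 * 2.5 = 5600 m^3

5600 m^3


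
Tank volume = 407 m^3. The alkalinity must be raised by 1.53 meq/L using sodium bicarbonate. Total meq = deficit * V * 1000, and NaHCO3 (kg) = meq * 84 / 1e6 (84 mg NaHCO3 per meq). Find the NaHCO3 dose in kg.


Tank volume in L = 407 m^3 * 1000 = 407000 L
Total meq required = 1.53 meq/L * 407000 L = 622710 meq
NaHCO3 mass = 622710 meq * 84 mg/meq / 1e6 = 52.3076 kg

52.3076 kg


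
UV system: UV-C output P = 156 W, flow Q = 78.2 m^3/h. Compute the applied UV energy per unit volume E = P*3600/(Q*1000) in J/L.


Energy delivered per hour = 156 W * 3600 s = 561600 J/h
Volume treated per hour = 78.2 m^3/h * 1000 = 78200 L/h
dose = 561600 / 78200 = 7.18159 J/L

7.18159 J/L


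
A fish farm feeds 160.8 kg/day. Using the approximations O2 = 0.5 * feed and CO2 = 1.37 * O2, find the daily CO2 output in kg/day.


O2 = 160.8 * 0.5 = 80.4
CO2 = 80.4 * 1.37 = 110.148

110.148 kg/day


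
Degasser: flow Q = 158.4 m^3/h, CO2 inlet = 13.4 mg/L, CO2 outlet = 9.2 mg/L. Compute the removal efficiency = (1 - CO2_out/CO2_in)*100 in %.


CO2_out / CO2_in = 9.2 / 13.4 = 0.68656716
Fraction remaining = 0.68656716
efficiency = (1 - 0.68656716) * 100 = 31.3433 %

31.3433 %


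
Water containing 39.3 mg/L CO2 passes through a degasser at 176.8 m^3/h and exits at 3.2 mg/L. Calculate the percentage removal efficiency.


CO2_out / CO2_in = 3.2 / 39.3 = 0.081424936
Fraction remaining = 0.081424936
efficiency = (1 - 0.081424936) * 100 = 91.8575 %

91.8575 %


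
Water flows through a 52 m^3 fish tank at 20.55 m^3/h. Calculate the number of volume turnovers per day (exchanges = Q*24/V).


Daily flow volume = 20.55 m^3/h * 24 h = 493.2 m^3/day
Exchanges = daily flow / tank volume = 493.2 / 52 = 9.48462 exchanges/day

9.48462 exchanges/day


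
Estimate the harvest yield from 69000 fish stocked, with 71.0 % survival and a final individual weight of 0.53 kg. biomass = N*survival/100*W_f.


Survivors = 69000 * 71.0/100 = 48990 fish
Harvest biomass = survivors * W_f = 48990 * 0.53 = 25964.7 kg

25964.7 kg


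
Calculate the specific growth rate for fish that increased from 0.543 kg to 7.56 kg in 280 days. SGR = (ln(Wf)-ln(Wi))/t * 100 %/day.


ln(W_f) = ln(7.56) = 2.0228712
ln(W_i) = ln(0.543) = -0.61064596
ln(W_f) - ln(W_i) = 2.0228712 - -0.61064596 = 2.6335172
SGR = 2.6335172 / 280 * 100 = 0.940542 %/day

0.940542 %/day


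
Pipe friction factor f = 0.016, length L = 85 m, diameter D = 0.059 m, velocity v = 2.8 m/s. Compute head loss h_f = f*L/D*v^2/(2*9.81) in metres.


v^2 = 2.8^2 = 7.84 m^2/s^2
L/D = 85/0.059 = 1440.678
h_f = f*(L/D)*v^2/(2g) = 0.016 * 1440.678 * 7.84 / 19.62 = 9.21094 m

9.21094 m


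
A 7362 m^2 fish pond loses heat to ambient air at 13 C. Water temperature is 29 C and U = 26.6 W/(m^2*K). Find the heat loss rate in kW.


Temperature difference dT = 29 - 13 = 16 K
Heat loss (W) = U * A * dT = 26.6 * 7362 * 16 = 3133267.2 W
Convert to kW: 3133267.2 / 1000 = 3133.2672 kW

3133.2672 kW


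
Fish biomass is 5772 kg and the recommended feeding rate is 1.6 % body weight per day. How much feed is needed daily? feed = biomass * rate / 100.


Feeding rate fraction = 1.6% / 100 = 0.016
Daily feed = 5772 kg * 0.016 = 92.352 kg/day

92.352 kg/day


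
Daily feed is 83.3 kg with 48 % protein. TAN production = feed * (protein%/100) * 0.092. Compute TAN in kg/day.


Protein in feed = 83.3 * 48/100 = 39.984 kg/day
TAN = protein * 0.092 = 39.984 * 0.092 = 3.678528 kg/day

3.678528 kg/day


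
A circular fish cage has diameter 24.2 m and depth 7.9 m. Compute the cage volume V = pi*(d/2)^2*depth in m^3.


r = d/2 = 24.2/2 = 12.1 m
Base area = pi*r^2 = pi*12.1^2 = 459.96058 m^2
Volume = 459.96058 * 7.9 = 3633.69 m^3

3633.69 m^3


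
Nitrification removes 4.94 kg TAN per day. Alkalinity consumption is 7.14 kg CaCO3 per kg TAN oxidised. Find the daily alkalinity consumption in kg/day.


Alkalinity factor: 7.14 kg CaCO3 consumed per kg TAN nitrified
alk = 4.94 kg TAN * 7.14 = 35.2716 kg CaCO3/day

35.2716 kg CaCO3/day


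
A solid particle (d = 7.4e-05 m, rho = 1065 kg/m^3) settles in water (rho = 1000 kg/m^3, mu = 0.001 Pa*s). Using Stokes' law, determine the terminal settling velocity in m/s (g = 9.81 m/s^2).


Density difference: rho_p - rho_f = 1065 - 1000 = 65 kg/m^3
d^2 = (7.4e-05)^2 = 5.476e-09 m^2
Numerator = (rho_p - rho_f) * g * d^2 = 65 * 9.81 * 5.476e-09 = 3.4917714e-06
Denominator = 18 * mu = 18 * 0.001 = 0.018
v_s = 3.4917714e-06 / 0.018 = 1.93987e-04 m/s
Check: Re = rho_f * v_s * d / mu = 1000 * 1.93987e-04 * 7.4e-05 / 0.001 = 0.0144 < 1, so Stokes' law applies.

1.93987e-04 m/s


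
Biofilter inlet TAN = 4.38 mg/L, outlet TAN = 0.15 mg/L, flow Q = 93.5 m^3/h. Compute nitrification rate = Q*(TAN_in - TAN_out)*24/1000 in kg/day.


Concentration drop: TAN_in - TAN_out = 4.38 - 0.15 = 4.23 mg/L
Hourly TAN removed = Q * dTAN = 93.5 m^3/h * 4.23 mg/L = 395.505 g/h  (m^3/h * mg/L = g/h)
Daily TAN removed = 395.505 * 24 = 9492.12 g/day
Convert to kg/day: 9492.12 / 1000 = 9.49212 kg/day

9.49212 kg/day


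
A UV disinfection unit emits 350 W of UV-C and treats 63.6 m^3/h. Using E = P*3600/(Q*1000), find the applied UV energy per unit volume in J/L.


Energy delivered per hour = 350 W * 3600 s = 1260000 J/h
Volume treated per hour = 63.6 m^3/h * 1000 = 63600 L/h
dose = 1260000 / 63600 = 19.8113 J/L

19.8113 J/L


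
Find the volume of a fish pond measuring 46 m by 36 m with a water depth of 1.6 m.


Base area = L * W = 46 * 36 = 1656 m^2
Volume = area * depth = 1656 * 1.6 = 2649.6 m^3

2649.6 m^3


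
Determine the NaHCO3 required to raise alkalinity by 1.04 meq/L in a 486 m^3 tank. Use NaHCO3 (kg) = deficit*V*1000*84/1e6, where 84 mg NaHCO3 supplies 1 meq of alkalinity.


Tank volume in L = 486 m^3 * 1000 = 486000 L
Total meq required = 1.04 meq/L * 486000 L = 505440 meq
NaHCO3 mass = 505440 meq * 84 mg/meq / 1e6 = 42.457 kg

42.457 kg


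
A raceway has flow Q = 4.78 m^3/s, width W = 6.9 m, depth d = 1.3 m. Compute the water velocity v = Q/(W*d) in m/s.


Cross-sectional area = W * d = 6.9 * 1.3 = 8.97 m^2
Velocity = Q / A = 4.78 / 8.97 = 0.532887 m/s

0.532887 m/s


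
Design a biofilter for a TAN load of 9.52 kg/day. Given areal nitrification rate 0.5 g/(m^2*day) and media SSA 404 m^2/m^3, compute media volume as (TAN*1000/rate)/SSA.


A = 9.52*1000 / 0.5 = 19040 m^2
V = 19040 / 404 = 47.1287

47.1287 m^3


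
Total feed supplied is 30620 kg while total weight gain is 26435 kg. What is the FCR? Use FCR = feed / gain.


FCR = feed consumed / weight gained
FCR = 30620 kg / 26435 kg = 1.15831

1.15831


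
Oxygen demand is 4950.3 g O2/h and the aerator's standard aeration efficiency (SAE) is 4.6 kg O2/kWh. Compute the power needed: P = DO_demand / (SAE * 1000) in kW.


SAE in g O2/kWh = 4.6 * 1000 = 4600 g/kWh
P = DO_demand / SAE_g = 4950.3 / 4600 = 1.07615 kW

1.07615 kW


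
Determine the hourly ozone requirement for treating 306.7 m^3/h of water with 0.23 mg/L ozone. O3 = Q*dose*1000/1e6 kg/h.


O3 demand (mg/h) = Q * dose * 1000 = 306.7 * 0.23 * 1000 = 70541 mg/h
Convert mg to kg: 70541 / 1e6 = 0.070541 kg/h

0.070541 kg/h


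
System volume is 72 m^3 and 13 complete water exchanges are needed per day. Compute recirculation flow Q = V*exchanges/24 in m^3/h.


Daily recirculation volume = 72 m^3 * 13 = 936 m^3/day
Flow rate Q = daily volume / 24 h = 936 / 24 = 39 m^3/h

39 m^3/h


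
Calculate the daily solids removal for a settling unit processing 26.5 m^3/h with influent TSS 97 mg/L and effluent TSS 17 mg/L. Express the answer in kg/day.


Concentration drop: TSS_in - TSS_out = 97 - 17 = 80 mg/L
Hourly solids removed = Q * dTSS = 26.5 m^3/h * 80 mg/L = 2120 g/h  (m^3/h * mg/L = g/h)
Daily solids removed = 2120 * 24 = 50880 g/day
Convert g to kg: 50880 / 1000 = 50.88 kg/day

50.88 kg/day


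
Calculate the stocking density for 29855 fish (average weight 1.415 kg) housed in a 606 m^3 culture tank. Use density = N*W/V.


Total biomass = 29855 fish * 1.415 kg = 42244.825 kg
Density = total biomass / volume = 42244.825 / 606 = 69.7109 kg/m^3

69.7109 kg/m^3


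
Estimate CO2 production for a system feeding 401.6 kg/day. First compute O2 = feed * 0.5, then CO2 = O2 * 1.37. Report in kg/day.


O2 = 401.6 * 0.5 = 200.8
CO2 = 200.8 * 1.37 = 275.096

275.096 kg/day


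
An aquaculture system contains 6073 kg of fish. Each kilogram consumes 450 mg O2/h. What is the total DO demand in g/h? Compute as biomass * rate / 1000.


Total O2 consumption (mg/h) = 6073 kg * 450 mg/(kg*h) = 2732850 mg/h
Convert to g/h: 2732850 / 1000 = 2732.85 g/h

2732.85 g/h


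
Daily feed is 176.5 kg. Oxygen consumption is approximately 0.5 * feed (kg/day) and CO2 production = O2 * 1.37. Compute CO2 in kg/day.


O2 = 176.5 * 0.5 = 88.25
CO2 = 88.25 * 1.37 = 120.9025

120.9025 kg/day


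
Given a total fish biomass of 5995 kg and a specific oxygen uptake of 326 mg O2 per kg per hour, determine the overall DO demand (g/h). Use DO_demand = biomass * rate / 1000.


Total O2 consumption (mg/h) = 5995 kg * 326 mg/(kg*h) = 1954370 mg/h
Convert to g/h: 1954370 / 1000 = 1954.37 g/h

1954.37 g/h


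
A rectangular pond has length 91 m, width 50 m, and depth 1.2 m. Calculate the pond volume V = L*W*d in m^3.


Base area = L * W = 91 * 50 = 4550 m^2
Volume = area * depth = 4550 * 1.2 = 5460 m^3

5460 m^3


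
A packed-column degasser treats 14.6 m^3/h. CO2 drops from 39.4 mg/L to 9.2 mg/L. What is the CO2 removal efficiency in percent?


CO2_out / CO2_in = 9.2 / 39.4 = 0.23350254
Fraction remaining = 0.23350254
efficiency = (1 - 0.23350254) * 100 = 76.6497 %

76.6497 %


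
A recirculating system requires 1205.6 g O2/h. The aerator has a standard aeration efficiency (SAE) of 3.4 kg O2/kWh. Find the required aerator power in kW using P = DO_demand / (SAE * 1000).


SAE in g O2/kWh = 3.4 * 1000 = 3400 g/kWh
P = DO_demand / SAE_g = 1205.6 / 3400 = 0.354588 kW

0.354588 kW


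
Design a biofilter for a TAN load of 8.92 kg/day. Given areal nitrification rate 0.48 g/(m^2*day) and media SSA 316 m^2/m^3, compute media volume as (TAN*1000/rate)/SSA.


A = 8.92*1000 / 0.48 = 18583.333 m^2
V = 18583.333 / 316 = 58.808

58.808 m^3


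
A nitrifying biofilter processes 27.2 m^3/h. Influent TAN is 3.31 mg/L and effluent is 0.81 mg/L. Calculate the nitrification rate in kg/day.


Concentration drop: TAN_in - TAN_out = 3.31 - 0.81 = 2.5 mg/L
Hourly TAN removed = Q * dTAN = 27.2 m^3/h * 2.5 mg/L = 68 g/h  (m^3/h * mg/L = g/h)
Daily TAN removed = 68 * 24 = 1632 g/day
Convert to kg/day: 1632 / 1000 = 1.632 kg/day

1.632 kg/day


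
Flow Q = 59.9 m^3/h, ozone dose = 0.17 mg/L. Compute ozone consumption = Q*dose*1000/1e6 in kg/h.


O3 demand (mg/h) = Q * dose * 1000 = 59.9 * 0.17 * 1000 = 10183 mg/h
Convert mg to kg: 10183 / 1e6 = 0.010183 kg/h

0.010183 kg/h


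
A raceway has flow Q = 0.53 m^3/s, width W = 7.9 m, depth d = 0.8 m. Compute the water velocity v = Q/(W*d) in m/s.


Cross-sectional area = W * d = 7.9 * 0.8 = 6.32 m^2
Velocity = Q / A = 0.53 / 6.32 = 0.0838608 m/s

0.0838608 m/s


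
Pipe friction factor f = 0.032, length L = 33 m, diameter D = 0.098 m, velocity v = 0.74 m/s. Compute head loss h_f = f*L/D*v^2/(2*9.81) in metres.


v^2 = 0.74^2 = 0.5476 m^2/s^2
L/D = 33/0.098 = 336.73469
h_f = f*(L/D)*v^2/(2g) = 0.032 * 336.73469 * 0.5476 / 19.62 = 0.300748 m

0.300748 m


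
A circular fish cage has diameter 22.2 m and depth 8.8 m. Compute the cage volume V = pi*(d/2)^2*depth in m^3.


r = d/2 = 22.2/2 = 11.1 m
Base area = pi*r^2 = pi*11.1^2 = 387.07563 m^2
Volume = 387.07563 * 8.8 = 3406.27 m^3

3406.27 m^3


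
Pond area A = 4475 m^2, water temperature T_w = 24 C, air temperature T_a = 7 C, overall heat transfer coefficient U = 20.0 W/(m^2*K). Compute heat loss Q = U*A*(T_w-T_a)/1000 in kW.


Temperature difference dT = 24 - 7 = 17 K
Heat loss (W) = U * A * dT = 20.0 * 4475 * 17 = 1521500 W
Convert to kW: 1521500 / 1000 = 1521.5 kW

1521.5 kW


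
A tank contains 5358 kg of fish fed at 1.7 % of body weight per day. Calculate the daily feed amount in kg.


Feeding rate fraction = 1.7% / 100 = 0.017
Daily feed = 5358 kg * 0.017 = 91.086 kg/day

91.086 kg/day


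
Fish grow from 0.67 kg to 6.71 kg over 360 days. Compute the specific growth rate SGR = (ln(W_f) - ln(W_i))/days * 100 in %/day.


ln(W_f) = ln(6.71) = 1.903599
ln(W_i) = ln(0.67) = -0.40047757
ln(W_f) - ln(W_i) = 1.903599 - -0.40047757 = 2.3040766
SGR = 2.3040766 / 360 * 100 = 0.640021 %/day

0.640021 %/day


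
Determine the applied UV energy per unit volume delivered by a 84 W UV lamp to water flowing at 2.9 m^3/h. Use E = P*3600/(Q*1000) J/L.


Energy delivered per hour = 84 W * 3600 s = 302400 J/h
Volume treated per hour = 2.9 m^3/h * 1000 = 2900 L/h
dose = 302400 / 2900 = 104.276 J/L

104.276 J/L


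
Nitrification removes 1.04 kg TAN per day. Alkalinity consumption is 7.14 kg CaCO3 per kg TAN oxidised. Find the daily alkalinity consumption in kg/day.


Alkalinity factor: 7.14 kg CaCO3 consumed per kg TAN nitrified
alk = 1.04 kg TAN * 7.14 = 7.4256 kg CaCO3/day

7.4256 kg CaCO3/day


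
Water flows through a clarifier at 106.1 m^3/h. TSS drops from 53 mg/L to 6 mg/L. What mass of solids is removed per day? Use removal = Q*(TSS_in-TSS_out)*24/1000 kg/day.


Concentration drop: TSS_in - TSS_out = 53 - 6 = 47 mg/L
Hourly solids removed = Q * dTSS = 106.1 m^3/h * 47 mg/L = 4986.7 g/h  (m^3/h * mg/L = g/h)
Daily solids removed = 4986.7 * 24 = 119680.8 g/day
Convert g to kg: 119680.8 / 1000 = 119.6808 kg/day

119.6808 kg/day


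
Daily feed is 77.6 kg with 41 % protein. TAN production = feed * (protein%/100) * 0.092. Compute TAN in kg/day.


Protein in feed = 77.6 * 41/100 = 31.816 kg/day
TAN = protein * 0.092 = 31.816 * 0.092 = 2.927072 kg/day

2.927072 kg/day


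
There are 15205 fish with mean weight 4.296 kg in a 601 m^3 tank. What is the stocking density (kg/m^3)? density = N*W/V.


Total biomass = 15205 fish * 4.296 kg = 65320.68 kg
Density = total biomass / volume = 65320.68 / 601 = 108.687 kg/m^3

108.687 kg/m^3


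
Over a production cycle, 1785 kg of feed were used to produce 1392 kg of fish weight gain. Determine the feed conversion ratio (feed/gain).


FCR = feed consumed / weight gained
FCR = 1785 kg / 1392 kg = 1.28233

1.28233


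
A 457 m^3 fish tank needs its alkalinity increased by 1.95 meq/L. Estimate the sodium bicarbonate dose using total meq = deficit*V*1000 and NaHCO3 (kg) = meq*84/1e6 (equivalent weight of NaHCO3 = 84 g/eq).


Tank volume in L = 457 m^3 * 1000 = 457000 L
Total meq required = 1.95 meq/L * 457000 L = 891150 meq
NaHCO3 mass = 891150 meq * 84 mg/meq / 1e6 = 74.8566 kg

74.8566 kg


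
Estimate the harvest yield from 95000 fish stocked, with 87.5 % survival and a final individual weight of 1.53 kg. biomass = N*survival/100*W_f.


Survivors = 95000 * 87.5/100 = 83125 fish
Harvest biomass = survivors * W_f = 83125 * 1.53 = 127181.25 kg

127181.25 kg


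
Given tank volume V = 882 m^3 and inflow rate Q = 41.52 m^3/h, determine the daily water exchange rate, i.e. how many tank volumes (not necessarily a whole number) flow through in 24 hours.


Daily flow volume = 41.52 m^3/h * 24 h = 996.48 m^3/day
Exchanges = daily flow / tank volume = 996.48 / 882 = 1.1298 exchanges/day

1.1298 exchanges/day


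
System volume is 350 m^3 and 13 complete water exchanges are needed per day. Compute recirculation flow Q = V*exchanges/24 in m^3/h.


Daily recirculation volume = 350 m^3 * 13 = 4550 m^3/day
Flow rate Q = daily volume / 24 h = 4550 / 24 = 189.583 m^3/h

189.583 m^3/h


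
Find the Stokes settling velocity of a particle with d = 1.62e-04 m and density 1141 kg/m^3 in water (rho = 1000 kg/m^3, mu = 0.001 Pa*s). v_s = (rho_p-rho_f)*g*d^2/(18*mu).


Density difference: rho_p - rho_f = 1141 - 1000 = 141 kg/m^3
d^2 = (1.62e-04)^2 = 2.6244e-08 m^2
Numerator = (rho_p - rho_f) * g * d^2 = 141 * 9.81 * 2.6244e-08 = 3.6300963e-05
Denominator = 18 * mu = 18 * 0.001 = 0.018
v_s = 3.6300963e-05 / 0.018 = 0.00201672 m/s
Check: Re = rho_f * v_s * d / mu = 1000 * 0.00201672 * 1.62e-04 / 0.001 = 0.327 < 1, so Stokes' law applies.

0.00201672 m/s


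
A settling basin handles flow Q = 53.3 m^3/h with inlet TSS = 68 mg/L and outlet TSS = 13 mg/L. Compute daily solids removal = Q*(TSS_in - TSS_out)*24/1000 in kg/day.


Concentration drop: TSS_in - TSS_out = 68 - 13 = 55 mg/L
Hourly solids removed = Q * dTSS = 53.3 m^3/h * 55 mg/L = 2931.5 g/h  (m^3/h * mg/L = g/h)
Daily solids removed = 2931.5 * 24 = 70356 g/day
Convert g to kg: 70356 / 1000 = 70.356 kg/day

70.356 kg/day


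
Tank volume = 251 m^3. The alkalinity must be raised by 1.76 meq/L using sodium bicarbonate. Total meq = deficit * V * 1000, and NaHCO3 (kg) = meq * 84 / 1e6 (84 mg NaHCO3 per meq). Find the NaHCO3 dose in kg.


Tank volume in L = 251 m^3 * 1000 = 251000 L
Total meq required = 1.76 meq/L * 251000 L = 441760 meq
NaHCO3 mass = 441760 meq * 84 mg/meq / 1e6 = 37.1078 kg

37.1078 kg


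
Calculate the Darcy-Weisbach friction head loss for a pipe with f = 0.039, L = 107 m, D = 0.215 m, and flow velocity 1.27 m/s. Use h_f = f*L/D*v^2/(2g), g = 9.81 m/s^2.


v^2 = 1.27^2 = 1.6129 m^2/s^2
L/D = 107/0.215 = 497.67442
h_f = f*(L/D)*v^2/(2g) = 0.039 * 497.67442 * 1.6129 / 19.62 = 1.59558 m

1.59558 m


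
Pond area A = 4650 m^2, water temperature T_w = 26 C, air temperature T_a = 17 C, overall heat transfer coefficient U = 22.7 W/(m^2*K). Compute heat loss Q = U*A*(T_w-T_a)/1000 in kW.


Temperature difference dT = 26 - 17 = 9 K
Heat loss (W) = U * A * dT = 22.7 * 4650 * 9 = 949995 W
Convert to kW: 949995 / 1000 = 949.995 kW

949.995 kW


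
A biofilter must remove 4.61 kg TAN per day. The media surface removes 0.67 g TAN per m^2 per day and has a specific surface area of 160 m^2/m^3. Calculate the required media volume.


A = 4.61*1000 / 0.67 = 6880.597 m^2
V = 6880.597 / 160 = 43.0037

43.0037 m^3


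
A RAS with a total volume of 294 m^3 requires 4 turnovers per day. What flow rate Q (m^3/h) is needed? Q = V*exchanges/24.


Daily recirculation volume = 294 m^3 * 4 = 1176 m^3/day
Flow rate Q = daily volume / 24 h = 1176 / 24 = 49 m^3/h

49 m^3/h


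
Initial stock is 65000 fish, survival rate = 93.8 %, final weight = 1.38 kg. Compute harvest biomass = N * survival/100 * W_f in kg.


Survivors = 65000 * 93.8/100 = 60970 fish
Harvest biomass = survivors * W_f = 60970 * 1.38 = 84138.6 kg

84138.6 kg


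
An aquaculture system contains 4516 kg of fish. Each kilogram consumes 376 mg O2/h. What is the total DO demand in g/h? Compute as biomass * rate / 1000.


Total O2 consumption (mg/h) = 4516 kg * 376 mg/(kg*h) = 1698016 mg/h
Convert to g/h: 1698016 / 1000 = 1698.016 g/h

1698.016 g/h


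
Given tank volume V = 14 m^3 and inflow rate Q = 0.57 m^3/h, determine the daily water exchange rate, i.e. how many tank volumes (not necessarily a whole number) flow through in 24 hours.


Daily flow volume = 0.57 m^3/h * 24 h = 13.68 m^3/day
Exchanges = daily flow / tank volume = 13.68 / 14 = 0.977143 exchanges/day

0.977143 exchanges/day


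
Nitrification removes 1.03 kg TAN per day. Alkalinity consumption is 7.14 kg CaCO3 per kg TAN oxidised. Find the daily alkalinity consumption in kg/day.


Alkalinity factor: 7.14 kg CaCO3 consumed per kg TAN nitrified
alk = 1.03 kg TAN * 7.14 = 7.3542 kg CaCO3/day

7.3542 kg CaCO3/day


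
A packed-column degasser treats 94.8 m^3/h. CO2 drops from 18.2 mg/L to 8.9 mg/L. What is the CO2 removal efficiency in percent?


CO2_out / CO2_in = 8.9 / 18.2 = 0.48901099
Fraction remaining = 0.48901099
efficiency = (1 - 0.48901099) * 100 = 51.0989 %

51.0989 %


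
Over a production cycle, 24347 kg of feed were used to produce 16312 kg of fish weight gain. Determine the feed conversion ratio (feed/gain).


FCR = feed consumed / weight gained
FCR = 24347 kg / 16312 kg = 1.49258

1.49258


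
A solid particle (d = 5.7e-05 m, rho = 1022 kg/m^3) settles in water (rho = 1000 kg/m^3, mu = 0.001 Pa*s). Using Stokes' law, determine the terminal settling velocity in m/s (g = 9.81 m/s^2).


Density difference: rho_p - rho_f = 1022 - 1000 = 22 kg/m^3
d^2 = (5.7e-05)^2 = 3.249e-09 m^2
Numerator = (rho_p - rho_f) * g * d^2 = 22 * 9.81 * 3.249e-09 = 7.0119918e-07
Denominator = 18 * mu = 18 * 0.001 = 0.018
v_s = 7.0119918e-07 / 0.018 = 3.89555e-05 m/s
Check: Re = rho_f * v_s * d / mu = 1000 * 3.89555e-05 * 5.7e-05 / 0.001 = 0.00222 < 1, so Stokes' law applies.

3.89555e-05 m/s


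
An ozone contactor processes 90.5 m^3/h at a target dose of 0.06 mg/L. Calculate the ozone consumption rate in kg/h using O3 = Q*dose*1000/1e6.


O3 demand (mg/h) = Q * dose * 1000 = 90.5 * 0.06 * 1000 = 5430 mg/h
Convert mg to kg: 5430 / 1e6 = 0.00543 kg/h

0.00543 kg/h


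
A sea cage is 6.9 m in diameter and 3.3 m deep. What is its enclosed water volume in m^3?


r = d/2 = 6.9/2 = 3.45 m
Base area = pi*r^2 = pi*3.45^2 = 37.392807 m^2
Volume = 37.392807 * 3.3 = 123.396 m^3

123.396 m^3


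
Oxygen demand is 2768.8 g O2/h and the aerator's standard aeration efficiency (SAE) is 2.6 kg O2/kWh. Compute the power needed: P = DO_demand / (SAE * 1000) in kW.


SAE in g O2/kWh = 2.6 * 1000 = 2600 g/kWh
P = DO_demand / SAE_g = 2768.8 / 2600 = 1.06492 kW

1.06492 kW


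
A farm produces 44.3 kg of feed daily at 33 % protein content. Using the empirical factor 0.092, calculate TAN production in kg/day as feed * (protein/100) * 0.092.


Protein in feed = 44.3 * 33/100 = 14.619 kg/day
TAN = protein * 0.092 = 14.619 * 0.092 = 1.344948 kg/day

1.344948 kg/day


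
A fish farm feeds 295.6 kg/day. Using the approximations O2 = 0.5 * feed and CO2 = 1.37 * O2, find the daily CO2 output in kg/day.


O2 = 295.6 * 0.5 = 147.8
CO2 = 147.8 * 1.37 = 202.486

202.486 kg/day


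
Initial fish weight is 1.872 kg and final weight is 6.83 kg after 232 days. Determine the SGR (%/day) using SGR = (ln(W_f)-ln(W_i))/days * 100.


ln(W_f) = ln(6.83) = 1.9213247
ln(W_i) = ln(1.872) = 0.62700738
ln(W_f) - ln(W_i) = 1.9213247 - 0.62700738 = 1.2943173
SGR = 1.2943173 / 232 * 100 = 0.557895 %/day

0.557895 %/day


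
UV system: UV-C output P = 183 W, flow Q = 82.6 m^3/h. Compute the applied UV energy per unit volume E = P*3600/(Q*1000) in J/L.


Energy delivered per hour = 183 W * 3600 s = 658800 J/h
Volume treated per hour = 82.6 m^3/h * 1000 = 82600 L/h
dose = 658800 / 82600 = 7.97579 J/L

7.97579 J/L


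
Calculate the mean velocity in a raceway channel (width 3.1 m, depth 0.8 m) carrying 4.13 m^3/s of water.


Cross-sectional area = W * d = 3.1 * 0.8 = 2.48 m^2
Velocity = Q / A = 4.13 / 2.48 = 1.66532 m/s

1.66532 m/s


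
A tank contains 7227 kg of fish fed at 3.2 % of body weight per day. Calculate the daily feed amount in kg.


Feeding rate fraction = 3.2% / 100 = 0.032
Daily feed = 7227 kg * 0.032 = 231.264 kg/day

231.264 kg/day


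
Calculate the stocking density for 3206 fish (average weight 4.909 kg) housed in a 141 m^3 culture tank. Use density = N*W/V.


Total biomass = 3206 fish * 4.909 kg = 15738.254 kg
Density = total biomass / volume = 15738.254 / 141 = 111.619 kg/m^3

111.619 kg/m^3


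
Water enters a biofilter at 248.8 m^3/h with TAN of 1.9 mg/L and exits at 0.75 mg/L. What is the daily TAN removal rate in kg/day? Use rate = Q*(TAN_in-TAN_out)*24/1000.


Concentration drop: TAN_in - TAN_out = 1.9 - 0.75 = 1.15 mg/L
Hourly TAN removed = Q * dTAN = 248.8 m^3/h * 1.15 mg/L = 286.12 g/h  (m^3/h * mg/L = g/h)
Daily TAN removed = 286.12 * 24 = 6866.88 g/day
Convert to kg/day: 6866.88 / 1000 = 6.86688 kg/day

6.86688 kg/day


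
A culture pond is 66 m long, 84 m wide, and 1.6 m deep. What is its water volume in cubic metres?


Base area = L * W = 66 * 84 = 5544 m^2
Volume = area * depth = 5544 * 1.6 = 8870.4 m^3

8870.4 m^3


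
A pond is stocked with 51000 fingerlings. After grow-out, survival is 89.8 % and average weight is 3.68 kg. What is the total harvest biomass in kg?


Survivors = 51000 * 89.8/100 = 45798 fish
Harvest biomass = survivors * W_f = 45798 * 3.68 = 168536.64 kg

168536.64 kg


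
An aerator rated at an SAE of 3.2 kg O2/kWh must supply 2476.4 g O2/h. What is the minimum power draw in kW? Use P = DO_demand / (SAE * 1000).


SAE in g O2/kWh = 3.2 * 1000 = 3200 g/kWh
P = DO_demand / SAE_g = 2476.4 / 3200 = 0.773875 kW

0.773875 kW


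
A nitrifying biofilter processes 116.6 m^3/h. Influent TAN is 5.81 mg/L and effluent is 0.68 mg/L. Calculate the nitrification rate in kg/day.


Concentration drop: TAN_in - TAN_out = 5.81 - 0.68 = 5.13 mg/L
Hourly TAN removed = Q * dTAN = 116.6 m^3/h * 5.13 mg/L = 598.158 g/h  (m^3/h * mg/L = g/h)
Daily TAN removed = 598.158 * 24 = 14355.792 g/day
Convert to kg/day: 14355.792 / 1000 = 14.355792 kg/day

14.355792 kg/day


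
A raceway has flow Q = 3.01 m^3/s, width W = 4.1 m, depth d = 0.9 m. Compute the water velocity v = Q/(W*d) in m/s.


Cross-sectional area = W * d = 4.1 * 0.9 = 3.69 m^2
Velocity = Q / A = 3.01 / 3.69 = 0.815718 m/s

0.815718 m/s


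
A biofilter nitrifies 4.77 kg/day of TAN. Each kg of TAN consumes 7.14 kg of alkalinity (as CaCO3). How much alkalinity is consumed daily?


Alkalinity factor: 7.14 kg CaCO3 consumed per kg TAN nitrified
alk = 4.77 kg TAN * 7.14 = 34.0578 kg CaCO3/day

34.0578 kg CaCO3/day


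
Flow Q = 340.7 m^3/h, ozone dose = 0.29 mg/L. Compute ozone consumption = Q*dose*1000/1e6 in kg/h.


O3 demand (mg/h) = Q * dose * 1000 = 340.7 * 0.29 * 1000 = 98803 mg/h
Convert mg to kg: 98803 / 1e6 = 0.098803 kg/h

0.098803 kg/h


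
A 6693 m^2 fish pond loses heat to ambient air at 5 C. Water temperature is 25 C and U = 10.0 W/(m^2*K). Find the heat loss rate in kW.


Temperature difference dT = 25 - 5 = 20 K
Heat loss (W) = U * A * dT = 10.0 * 6693 * 20 = 1338600 W
Convert to kW: 1338600 / 1000 = 1338.6 kW

1338.6 kW


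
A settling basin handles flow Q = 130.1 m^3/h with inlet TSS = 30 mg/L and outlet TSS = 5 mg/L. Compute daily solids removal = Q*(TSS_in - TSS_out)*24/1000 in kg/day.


Concentration drop: TSS_in - TSS_out = 30 - 5 = 25 mg/L
Hourly solids removed = Q * dTSS = 130.1 m^3/h * 25 mg/L = 3252.5 g/h  (m^3/h * mg/L = g/h)
Daily solids removed = 3252.5 * 24 = 78060 g/day
Convert g to kg: 78060 / 1000 = 78.06 kg/day

78.06 kg/day


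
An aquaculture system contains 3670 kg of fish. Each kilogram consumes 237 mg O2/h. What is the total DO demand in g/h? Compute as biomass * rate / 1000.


Total O2 consumption (mg/h) = 3670 kg * 237 mg/(kg*h) = 869790 mg/h
Convert to g/h: 869790 / 1000 = 869.79 g/h

869.79 g/h


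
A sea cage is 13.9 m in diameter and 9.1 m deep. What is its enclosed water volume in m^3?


r = d/2 = 13.9/2 = 6.95 m
Base area = pi*r^2 = pi*6.95^2 = 151.74678 m^2
Volume = 151.74678 * 9.1 = 1380.9 m^3

1380.9 m^3


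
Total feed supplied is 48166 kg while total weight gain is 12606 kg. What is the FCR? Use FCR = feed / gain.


FCR = feed consumed / weight gained
FCR = 48166 kg / 12606 kg = 3.82088

3.82088


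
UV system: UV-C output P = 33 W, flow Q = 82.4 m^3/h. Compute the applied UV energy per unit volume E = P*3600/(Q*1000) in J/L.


Energy delivered per hour = 33 W * 3600 s = 118800 J/h
Volume treated per hour = 82.4 m^3/h * 1000 = 82400 L/h
dose = 118800 / 82400 = 1.44175 J/L

1.44175 J/L


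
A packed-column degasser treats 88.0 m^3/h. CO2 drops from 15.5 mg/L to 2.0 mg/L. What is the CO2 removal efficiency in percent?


CO2_out / CO2_in = 2.0 / 15.5 = 0.12903226
Fraction remaining = 0.12903226
efficiency = (1 - 0.12903226) * 100 = 87.0968 %

87.0968 %


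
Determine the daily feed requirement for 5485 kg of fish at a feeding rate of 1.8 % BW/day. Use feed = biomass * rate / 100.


Feeding rate fraction = 1.8% / 100 = 0.018
Daily feed = 5485 kg * 0.018 = 98.73 kg/day

98.73 kg/day
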